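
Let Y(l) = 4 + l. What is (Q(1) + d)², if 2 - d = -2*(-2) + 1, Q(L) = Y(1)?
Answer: 4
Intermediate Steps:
Q(L) = 5 (Q(L) = 4 + 1 = 5)
d = -3 (d = 2 - (-2*(-2) + 1) = 2 - (4 + 1) = 2 - 1*5 = 2 - 5 = -3)
(Q(1) + d)² = (5 - 3)² = 2² = 4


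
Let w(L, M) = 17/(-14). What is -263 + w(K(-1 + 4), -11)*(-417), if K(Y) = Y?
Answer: 3407/14 ≈ 243.36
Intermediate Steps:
w(L, M) = -17/14 (w(L, M) = 17*(-1/14) = -17/14)
-263 + w(K(-1 + 4), -11)*(-417) = -263 - 17/14*(-417) = -263 + 7089/14 = 3407/14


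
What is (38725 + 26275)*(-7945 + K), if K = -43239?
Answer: -3326960000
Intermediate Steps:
(38725 + 26275)*(-7945 + K) = (38725 + 26275)*(-7945 - 43239) = 65000*(-51184) = -3326960000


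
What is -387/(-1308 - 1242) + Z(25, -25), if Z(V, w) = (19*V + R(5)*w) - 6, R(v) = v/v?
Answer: 377529/850 ≈ 444.15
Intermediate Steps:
R(v) = 1
Z(V, w) = -6 + w + 19*V (Z(V, w) = (19*V + 1*w) - 6 = (19*V + w) - 6 = (w + 19*V) - 6 = -6 + w + 19*V)
-387/(-1308 - 1242) + Z(25, -25) = -387/(-1308 - 1242) + (-6 - 25 + 19*25) = -387/(-2550) + (-6 - 25 + 475) = -1/2550*(-387) + 444 = 129/850 + 444 = 377529/850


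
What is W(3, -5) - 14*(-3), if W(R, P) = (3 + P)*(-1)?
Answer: 44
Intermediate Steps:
W(R, P) = -3 - P
W(3, -5) - 14*(-3) = (-3 - 1*(-5)) - 14*(-3) = (-3 + 5) + 42 = 2 + 42 = 44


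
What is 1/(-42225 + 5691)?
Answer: -1/36534 ≈ -2.7372e-5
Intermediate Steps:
1/(-42225 + 5691) = 1/(-36534) = -1/36534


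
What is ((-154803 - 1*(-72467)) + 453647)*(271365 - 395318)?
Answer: -46025112383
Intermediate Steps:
((-154803 - 1*(-72467)) + 453647)*(271365 - 395318) = ((-154803 + 72467) + 453647)*(-123953) = (-82336 + 453647)*(-123953) = 371311*(-123953) = -46025112383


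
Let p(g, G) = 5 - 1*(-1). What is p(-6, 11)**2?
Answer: 36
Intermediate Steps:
p(g, G) = 6 (p(g, G) = 5 + 1 = 6)
p(-6, 11)**2 = 6**2 = 36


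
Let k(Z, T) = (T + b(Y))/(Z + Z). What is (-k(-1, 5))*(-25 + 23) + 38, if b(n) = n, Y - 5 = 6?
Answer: 22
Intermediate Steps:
Y = 11 (Y = 5 + 6 = 11)
k(Z, T) = (11 + T)/(2*Z) (k(Z, T) = (T + 11)/(Z + Z) = (11 + T)/((2*Z)) = (11 + T)*(1/(2*Z)) = (11 + T)/(2*Z))
(-k(-1, 5))*(-25 + 23) + 38 = (-(11 + 5)/(2*(-1)))*(-25 + 23) + 38 = -(-1)*16/2*(-2) + 38 = -1*(-8)*(-2) + 38 = 8*(-2) + 38 = -16 + 38 = 22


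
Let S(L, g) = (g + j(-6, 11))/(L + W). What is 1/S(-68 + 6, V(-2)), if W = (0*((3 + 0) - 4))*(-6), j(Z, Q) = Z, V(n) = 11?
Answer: -62/5 ≈ -12.400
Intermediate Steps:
W = 0 (W = (0*(3 - 4))*(-6) = (0*(-1))*(-6) = 0*(-6) = 0)
S(L, g) = (-6 + g)/L (S(L, g) = (g - 6)/(L + 0) = (-6 + g)/L)
1/S(-68 + 6, V(-2)) = 1/((-6 + 11)/(-68 + 6)) = 1/(5/(-62)) = 1/(-1/62*5) = 1/(-5/62) = -62/5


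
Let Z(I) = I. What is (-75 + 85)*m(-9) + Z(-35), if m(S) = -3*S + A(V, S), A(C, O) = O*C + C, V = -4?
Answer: 555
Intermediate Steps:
A(C, O) = C + C*O (A(C, O) = C*O + C = C + C*O)
m(S) = -4 - 7*S (m(S) = -3*S - 4*(1 + S) = -3*S + (-4 - 4*S) = -4 - 7*S)
(-75 + 85)*m(-9) + Z(-35) = (-75 + 85)*(-4 - 7*(-9)) - 35 = 10*(-4 + 63) - 35 = 10*59 - 35 = 590 - 35 = 555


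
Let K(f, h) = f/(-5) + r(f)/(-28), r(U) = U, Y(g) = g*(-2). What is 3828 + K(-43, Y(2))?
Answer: 537339/140 ≈ 3838.1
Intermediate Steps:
Y(g) = -2*g
K(f, h) = -33*f/140 (K(f, h) = f/(-5) + f/(-28) = f*(-⅕) + f*(-1/28) = -f/5 - f/28 = -33*f/140)
3828 + K(-43, Y(2)) = 3828 - 33/140*(-43) = 3828 + 1419/140 = 537339/140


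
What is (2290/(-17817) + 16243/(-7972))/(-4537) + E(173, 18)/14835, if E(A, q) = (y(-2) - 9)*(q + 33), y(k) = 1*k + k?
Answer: -140895991483553/3186668924202660 ≈ -0.044214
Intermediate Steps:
y(k) = 2*k (y(k) = k + k = 2*k)
E(A, q) = -429 - 13*q (E(A, q) = (2*(-2) - 9)*(q + 33) = (-4 - 9)*(33 + q) = -13*(33 + q) = -429 - 13*q)
(2290/(-17817) + 16243/(-7972))/(-4537) + E(173, 18)/14835 = (2290/(-17817) + 16243/(-7972))/(-4537) + (-429 - 13*18)/14835 = (2290*(-1/17817) + 16243*(-1/7972))*(-1/4537) + (-429 - 234)*(1/14835) = (-2290/17817 - 16243/7972)*(-1/4537) - 663*1/14835 = -307657411/142037124*(-1/4537) - 221/4945 = 307657411/644422431588 - 221/4945 = -140895991483553/3186668924202660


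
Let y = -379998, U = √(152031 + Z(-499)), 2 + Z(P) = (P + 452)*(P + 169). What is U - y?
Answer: 379998 + √167539 ≈ 3.8041e+5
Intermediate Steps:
Z(P) = -2 + (169 + P)*(452 + P) (Z(P) = -2 + (P + 452)*(P + 169) = -2 + (452 + P)*(169 + P) = -2 + (169 + P)*(452 + P))
U = √167539 (U = √(152031 + (76386 + (-499)² + 621*(-499))) = √(152031 + (76386 + 249001 - 309879)) = √(152031 + 15508) = √167539 ≈ 409.32)
U - y = √167539 - 1*(-379998) = √167539 + 379998 = 379998 + √167539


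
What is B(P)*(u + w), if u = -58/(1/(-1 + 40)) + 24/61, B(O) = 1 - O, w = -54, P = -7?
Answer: -1130016/61 ≈ -18525.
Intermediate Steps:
u = -137958/61 (u = -58/(1/39) + 24*(1/61) = -58/1/39 + 24/61 = -58*39 + 24/61 = -2262 + 24/61 = -137958/61 ≈ -2261.6)
B(P)*(u + w) = (1 - 1*(-7))*(-137958/61 - 54) = (1 + 7)*(-141252/61) = 8*(-141252/61) = -1130016/61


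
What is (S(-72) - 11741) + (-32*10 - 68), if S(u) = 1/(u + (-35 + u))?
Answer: -2171092/179 ≈ -12129.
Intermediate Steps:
S(u) = 1/(-35 + 2*u)
(S(-72) - 11741) + (-32*10 - 68) = (1/(-35 + 2*(-72)) - 11741) + (-32*10 - 68) = (1/(-35 - 144) - 11741) + (-320 - 68) = (1/(-179) - 11741) - 388 = (-1/179 - 11741) - 388 = -2101640/179 - 388 = -2171092/179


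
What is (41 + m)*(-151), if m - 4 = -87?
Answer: 6342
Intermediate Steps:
m = -83 (m = 4 - 87 = -83)
(41 + m)*(-151) = (41 - 83)*(-151) = -42*(-151) = 6342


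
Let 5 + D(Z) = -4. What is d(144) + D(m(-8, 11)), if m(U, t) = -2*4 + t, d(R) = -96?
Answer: -105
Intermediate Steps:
m(U, t) = -8 + t
D(Z) = -9 (D(Z) = -5 - 4 = -9)
d(144) + D(m(-8, 11)) = -96 - 9 = -105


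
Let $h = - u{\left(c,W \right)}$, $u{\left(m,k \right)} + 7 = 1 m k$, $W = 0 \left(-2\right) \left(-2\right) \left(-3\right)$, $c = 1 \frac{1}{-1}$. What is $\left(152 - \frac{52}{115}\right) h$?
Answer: $\frac{121996}{115} \approx 1060.8$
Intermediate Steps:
$c = -1$ ($c = 1 \left(-1\right) = -1$)
$W = 0$ ($W = 0 \cdot 4 \left(-3\right) = 0 \left(-12\right) = 0$)
$u{\left(m,k \right)} = -7 + k m$ ($u{\left(m,k \right)} = -7 + 1 m k = -7 + m k = -7 + k m$)
$h = 7$ ($h = - (-7 + 0 \left(-1\right)) = - (-7 + 0) = \left(-1\right) \left(-7\right) = 7$)
$\left(152 - \frac{52}{115}\right) h = \left(152 - \frac{52}{115}\right) 7 = \frac{17428}{115} \cdot 7 = \frac{121996}{115}$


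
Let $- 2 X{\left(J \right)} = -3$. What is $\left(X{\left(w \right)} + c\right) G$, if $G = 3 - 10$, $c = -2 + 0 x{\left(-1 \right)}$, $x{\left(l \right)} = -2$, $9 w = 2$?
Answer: $\frac{7}{2} \approx 3.5$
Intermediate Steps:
$w = \frac{2}{9}$ ($w = \frac{1}{9} \cdot 2 = \frac{2}{9} \approx 0.22222$)
$X{\left(J \right)} = \frac{3}{2}$ ($X{\left(J \right)} = \left(- \frac{1}{2}\right) \left(-3\right) = \frac{3}{2}$)
$c = -2$ ($c = -2 + 0 \left(-2\right) = -2 + 0 = -2$)
$G = -7$ ($G = 3 - 10 = -7$)
$\left(X{\left(w \right)} + c\right) G = \left(\frac{3}{2} - 2\right) \left(-7\right) = \left(- \frac{1}{2}\right) \left(-7\right) = \frac{7}{2}$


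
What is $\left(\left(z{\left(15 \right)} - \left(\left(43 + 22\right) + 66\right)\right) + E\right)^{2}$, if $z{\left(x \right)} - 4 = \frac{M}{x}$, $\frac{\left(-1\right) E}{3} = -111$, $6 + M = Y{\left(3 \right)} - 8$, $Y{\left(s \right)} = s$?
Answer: $\frac{9480241}{225} \approx 42134.0$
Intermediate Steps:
$M = -11$ ($M = -6 + \left(3 - 8\right) = -6 - 5 = -11$)
$E = 333$ ($E = \left(-3\right) \left(-111\right) = 333$)
$z{\left(x \right)} = 4 - \frac{11}{x}$
$\left(\left(z{\left(15 \right)} - \left(\left(43 + 22\right) + 66\right)\right) + E\right)^{2} = \left(\left(\left(4 - \frac{11}{15}\right) - \left(\left(43 + 22\right) + 66\right)\right) + 333\right)^{2} = \left(\left(\left(4 - \frac{11}{15}\right) - \left(65 + 66\right)\right) + 333\right)^{2} = \left(\left(\left(4 - \frac{11}{15}\right) - 131\right) + 333\right)^{2} = \left(\left(\frac{49}{15} - 131\right) + 333\right)^{2} = \left(- \frac{1916}{15} + 333\right)^{2} = \left(\frac{3079}{15}\right)^{2} = \frac{9480241}{225}$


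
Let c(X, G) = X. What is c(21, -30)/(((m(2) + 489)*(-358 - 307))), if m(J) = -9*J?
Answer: -1/14915 ≈ -6.7047e-5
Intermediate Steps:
c(21, -30)/(((m(2) + 489)*(-358 - 307))) = 21/(((-9*2 + 489)*(-358 - 307))) = 21/(((-18 + 489)*(-665))) = 21/((471*(-665))) = 21/(-313215) = 21*(-1/313215) = -1/14915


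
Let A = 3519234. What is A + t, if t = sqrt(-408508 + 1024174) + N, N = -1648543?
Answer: 1870691 + sqrt(615666) ≈ 1.8715e+6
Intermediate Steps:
t = -1648543 + sqrt(615666) (t = sqrt(-408508 + 1024174) - 1648543 = sqrt(615666) - 1648543 = -1648543 + sqrt(615666) ≈ -1.6478e+6)
A + t = 3519234 + (-1648543 + sqrt(615666)) = 1870691 + sqrt(615666)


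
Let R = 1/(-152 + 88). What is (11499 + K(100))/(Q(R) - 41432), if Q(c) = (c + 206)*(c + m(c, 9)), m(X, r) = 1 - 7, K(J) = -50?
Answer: -46895104/174780927 ≈ -0.26831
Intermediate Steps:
R = -1/64 (R = 1/(-64) = -1/64 ≈ -0.015625)
m(X, r) = -6
Q(c) = (-6 + c)*(206 + c) (Q(c) = (c + 206)*(c - 6) = (206 + c)*(-6 + c) = (-6 + c)*(206 + c))
(11499 + K(100))/(Q(R) - 41432) = (11499 - 50)/((-1236 + (-1/64)² + 200*(-1/64)) - 41432) = 11449/((-1236 + 1/4096 - 25/8) - 41432) = 11449/(-5075455/4096 - 41432) = 11449/(-174780927/4096) = 11449*(-4096/174780927) = -46895104/174780927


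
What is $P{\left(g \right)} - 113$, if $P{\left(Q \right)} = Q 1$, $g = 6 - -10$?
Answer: $-97$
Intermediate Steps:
$g = 16$ ($g = 6 + 10 = 16$)
$P{\left(Q \right)} = Q$
$P{\left(g \right)} - 113 = 16 - 113 = -97$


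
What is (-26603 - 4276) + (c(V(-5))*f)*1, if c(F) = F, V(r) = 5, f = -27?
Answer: -31014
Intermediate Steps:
(-26603 - 4276) + (c(V(-5))*f)*1 = (-26603 - 4276) + (5*(-27))*1 = -30879 - 135*1 = -30879 - 135 = -31014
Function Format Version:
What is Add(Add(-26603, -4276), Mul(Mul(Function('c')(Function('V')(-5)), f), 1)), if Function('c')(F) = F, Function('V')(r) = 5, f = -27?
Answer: -31014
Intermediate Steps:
Add(Add(-26603, -4276), Mul(Mul(Function('c')(Function('V')(-5)), f), 1)) = Add(Add(-26603, -4276), Mul(Mul(5, -27), 1)) = Add(-30879, Mul(-135, 1)) = Add(-30879, -135) = -31014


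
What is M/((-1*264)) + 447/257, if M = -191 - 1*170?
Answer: 210785/67848 ≈ 3.1067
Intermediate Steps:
M = -361 (M = -191 - 170 = -361)
M/((-1*264)) + 447/257 = -361/((-1*264)) + 447/257 = -361/(-264) + 447*(1/257) = -361*(-1/264) + 447/257 = 361/264 + 447/257 = 210785/67848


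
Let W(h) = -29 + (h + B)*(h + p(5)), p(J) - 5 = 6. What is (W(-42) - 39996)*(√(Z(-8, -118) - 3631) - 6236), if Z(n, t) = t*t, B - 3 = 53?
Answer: 252302324 - 40459*√10293 ≈ 2.4820e+8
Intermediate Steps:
B = 56 (B = 3 + 53 = 56)
p(J) = 11 (p(J) = 5 + 6 = 11)
Z(n, t) = t²
W(h) = -29 + (11 + h)*(56 + h) (W(h) = -29 + (h + 56)*(h + 11) = -29 + (56 + h)*(11 + h) = -29 + (11 + h)*(56 + h))
(W(-42) - 39996)*(√(Z(-8, -118) - 3631) - 6236) = ((587 + (-42)² + 67*(-42)) - 39996)*(√((-118)² - 3631) - 6236) = ((587 + 1764 - 2814) - 39996)*(√(13924 - 3631) - 6236) = (-463 - 39996)*(√10293 - 6236) = -40459*(-6236 + √10293) = 252302324 - 40459*√10293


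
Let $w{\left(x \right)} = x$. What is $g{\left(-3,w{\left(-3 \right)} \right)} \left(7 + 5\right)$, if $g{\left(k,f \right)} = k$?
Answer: $-36$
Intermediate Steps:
$g{\left(-3,w{\left(-3 \right)} \right)} \left(7 + 5\right) = - 3 \left(7 + 5\right) = \left(-3\right) 12 = -36$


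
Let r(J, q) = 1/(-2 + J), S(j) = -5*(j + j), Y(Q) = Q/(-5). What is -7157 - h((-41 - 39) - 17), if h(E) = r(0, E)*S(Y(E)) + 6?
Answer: -7260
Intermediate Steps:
Y(Q) = -Q/5 (Y(Q) = Q*(-⅕) = -Q/5)
S(j) = -10*j
h(E) = 6 - E (h(E) = (-(-2)*E)/(-2 + 0) + 6 = (2*E)/(-2) + 6 = -E + 6 = 6 - E)
-7157 - h((-41 - 39) - 17) = -7157 - (6 - ((-41 - 39) - 17)) = -7157 - (6 - (-80 - 17)) = -7157 - (6 - 1*(-97)) = -7157 - (6 + 97) = -7157 - 1*103 = -7157 - 103 = -7260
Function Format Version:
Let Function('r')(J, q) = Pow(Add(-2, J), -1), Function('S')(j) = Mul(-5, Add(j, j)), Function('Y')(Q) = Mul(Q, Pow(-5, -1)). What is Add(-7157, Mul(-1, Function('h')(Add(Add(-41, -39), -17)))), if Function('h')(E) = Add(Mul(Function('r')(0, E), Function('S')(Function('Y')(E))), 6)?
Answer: -7260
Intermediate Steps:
Function('Y')(Q) = Mul(Rational(-1, 5), Q) (Function('Y')(Q) = Mul(Q, Rational(-1, 5)) = Mul(Rational(-1, 5), Q))
Function('S')(j) = Mul(-10, j) (Function('S')(j) = Mul(-5, Mul(2, j)) = Mul(-10, j))
Function('h')(E) = Add(6, Mul(-1, E)) (Function('h')(E) = Add(Mul(Pow(Add(-2, 0), -1), Mul(-10, Mul(Rational(-1, 5), E))), 6) = Add(Mul(Pow(-2, -1), Mul(2, E)), 6) = Add(Mul(Rational(-1, 2), Mul(2, E)), 6) = Add(Mul(-1, E), 6) = Add(6, Mul(-1, E)))
Add(-7157, Mul(-1, Function('h')(Add(Add(-41, -39), -17)))) = Add(-7157, Mul(-1, Add(6, Mul(-1, Add(Add(-41, -39), -17))))) = Add(-7157, Mul(-1, Add(6, Mul(-1, Add(-80, -17))))) = Add(-7157, Mul(-1, Add(6, Mul(-1, -97)))) = Add(-7157, Mul(-1, Add(6, 97))) = Add(-7157, Mul(-1, 103)) = Add(-7157, -103) = -7260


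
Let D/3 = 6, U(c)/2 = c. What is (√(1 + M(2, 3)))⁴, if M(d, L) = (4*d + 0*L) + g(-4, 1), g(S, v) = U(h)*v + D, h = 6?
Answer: 1521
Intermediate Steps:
U(c) = 2*c
D = 18 (D = 3*6 = 18)
g(S, v) = 18 + 12*v (g(S, v) = (2*6)*v + 18 = 12*v + 18 = 18 + 12*v)
M(d, L) = 30 + 4*d (M(d, L) = (4*d + 0*L) + (18 + 12*1) = (4*d + 0) + (18 + 12) = 4*d + 30 = 30 + 4*d)
(√(1 + M(2, 3)))⁴ = (√(1 + (30 + 4*2)))⁴ = (√(1 + (30 + 8)))⁴ = (√(1 + 38))⁴ = (√39)⁴ = 1521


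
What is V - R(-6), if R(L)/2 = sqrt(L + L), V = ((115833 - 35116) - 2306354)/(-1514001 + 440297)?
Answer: 2225637/1073704 - 4*I*sqrt(3) ≈ 2.0729 - 6.9282*I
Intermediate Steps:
V = 2225637/1073704 (V = (80717 - 2306354)/(-1073704) = -2225637*(-1/1073704) = 2225637/1073704 ≈ 2.0729)
R(L) = 2*sqrt(2)*sqrt(L) (R(L) = 2*sqrt(L + L) = 2*sqrt(2*L) = 2*(sqrt(2)*sqrt(L)) = 2*sqrt(2)*sqrt(L))
V - R(-6) = 2225637/1073704 - 2*sqrt(2)*sqrt(-6) = 2225637/1073704 - 2*sqrt(2)*I*sqrt(6) = 2225637/1073704 - 4*I*sqrt(3)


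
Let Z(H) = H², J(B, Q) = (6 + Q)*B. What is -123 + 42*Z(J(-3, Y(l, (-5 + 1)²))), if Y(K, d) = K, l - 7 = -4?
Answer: 30495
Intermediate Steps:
l = 3 (l = 7 - 4 = 3)
J(B, Q) = B*(6 + Q)
-123 + 42*Z(J(-3, Y(l, (-5 + 1)²))) = -123 + 42*(-3*(6 + 3))² = -123 + 42*(-3*9)² = -123 + 42*(-27)² = -123 + 42*729 = -123 + 30618 = 30495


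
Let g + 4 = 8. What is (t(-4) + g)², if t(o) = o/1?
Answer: 0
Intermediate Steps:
g = 4 (g = -4 + 8 = 4)
t(o) = o (t(o) = o*1 = o)
(t(-4) + g)² = (-4 + 4)² = 0² = 0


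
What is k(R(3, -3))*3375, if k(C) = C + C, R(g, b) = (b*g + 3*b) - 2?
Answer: -135000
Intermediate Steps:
R(g, b) = -2 + 3*b + b*g (R(g, b) = (3*b + b*g) - 2 = -2 + 3*b + b*g)
k(C) = 2*C
k(R(3, -3))*3375 = (2*(-2 + 3*(-3) - 3*3))*3375 = (2*(-2 - 9 - 9))*3375 = (2*(-20))*3375 = -40*3375 = -135000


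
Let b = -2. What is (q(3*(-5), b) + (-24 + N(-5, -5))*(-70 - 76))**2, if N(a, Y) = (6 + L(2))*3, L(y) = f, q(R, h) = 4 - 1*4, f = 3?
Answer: 191844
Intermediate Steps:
q(R, h) = 0 (q(R, h) = 4 - 4 = 0)
L(y) = 3
N(a, Y) = 27 (N(a, Y) = (6 + 3)*3 = 9*3 = 27)
(q(3*(-5), b) + (-24 + N(-5, -5))*(-70 - 76))**2 = (0 + (-24 + 27)*(-70 - 76))**2 = (0 + 3*(-146))**2 = (0 - 438)**2 = (-438)**2 = 191844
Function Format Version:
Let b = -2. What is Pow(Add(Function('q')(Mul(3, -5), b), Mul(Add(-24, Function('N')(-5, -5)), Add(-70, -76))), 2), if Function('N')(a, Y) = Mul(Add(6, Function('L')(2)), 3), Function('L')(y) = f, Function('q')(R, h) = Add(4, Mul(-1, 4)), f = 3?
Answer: 191844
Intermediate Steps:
Function('q')(R, h) = 0 (Function('q')(R, h) = Add(4, -4) = 0)
Function('L')(y) = 3
Function('N')(a, Y) = 27 (Function('N')(a, Y) = Mul(Add(6, 3), 3) = Mul(9, 3) = 27)
Pow(Add(Function('q')(Mul(3, -5), b), Mul(Add(-24, Function('N')(-5, -5)), Add(-70, -76))), 2) = Pow(Add(0, Mul(Add(-24, 27), Add(-70, -76))), 2) = Pow(Add(0, Mul(3, -146)), 2) = Pow(Add(0, -438), 2) = Pow(-438, 2) = 191844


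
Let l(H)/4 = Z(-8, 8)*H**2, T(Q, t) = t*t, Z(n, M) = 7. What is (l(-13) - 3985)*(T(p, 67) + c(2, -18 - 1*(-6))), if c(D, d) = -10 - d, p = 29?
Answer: 3354777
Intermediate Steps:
T(Q, t) = t**2
l(H) = 28*H**2 (l(H) = 4*(7*H**2) = 28*H**2)
(l(-13) - 3985)*(T(p, 67) + c(2, -18 - 1*(-6))) = (28*(-13)**2 - 3985)*(67**2 + (-10 - (-18 - 1*(-6)))) = (28*169 - 3985)*(4489 + (-10 - (-18 + 6))) = (4732 - 3985)*(4489 + (-10 - 1*(-12))) = 747*(4489 + (-10 + 12)) = 747*(4489 + 2) = 747*4491 = 3354777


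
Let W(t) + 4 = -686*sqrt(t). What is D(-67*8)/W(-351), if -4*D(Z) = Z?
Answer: -134/41294803 + 68943*I*sqrt(39)/41294803 ≈ -3.245e-6 + 0.010426*I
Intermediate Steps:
W(t) = -4 - 686*sqrt(t)
D(Z) = -Z/4
D(-67*8)/W(-351) = (-(-67)*8/4)/(-4 - 2058*I*sqrt(39)) = (-1/4*(-536))/(-4 - 2058*I*sqrt(39)) = 134/(-4 - 2058*I*sqrt(39))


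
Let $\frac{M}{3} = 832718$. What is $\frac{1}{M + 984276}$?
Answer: $\frac{1}{3482430} \approx 2.8716 \cdot 10^{-7}$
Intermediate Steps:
$M = 2498154$ ($M = 3 \cdot 832718 = 2498154$)
$\frac{1}{M + 984276} = \frac{1}{2498154 + 984276} = \frac{1}{3482430}$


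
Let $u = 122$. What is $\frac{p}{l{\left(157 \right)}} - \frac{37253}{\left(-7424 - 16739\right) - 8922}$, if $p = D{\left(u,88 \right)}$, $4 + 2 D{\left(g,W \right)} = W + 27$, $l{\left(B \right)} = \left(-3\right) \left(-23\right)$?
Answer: $\frac{2937783}{1521910} \approx 1.9303$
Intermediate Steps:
$l{\left(B \right)} = 69$
$D{\left(g,W \right)} = \frac{23}{2} + \frac{W}{2}$ ($D{\left(g,W \right)} = -2 + \frac{W + 27}{2} = -2 + \frac{27 + W}{2} = -2 + \left(\frac{27}{2} + \frac{W}{2}\right) = \frac{23}{2} + \frac{W}{2}$)
$p = \frac{111}{2}$ ($p = \frac{23}{2} + \frac{1}{2} \cdot 88 = \frac{23}{2} + 44 = \frac{111}{2} \approx 55.5$)
$\frac{p}{l{\left(157 \right)}} - \frac{37253}{\left(-7424 - 16739\right) - 8922} = \frac{111}{2 \cdot 69} - \frac{37253}{\left(-7424 - 16739\right) - 8922} = \frac{111}{2} \cdot \frac{1}{69} - \frac{37253}{-24163 - 8922} = \frac{37}{46} - \frac{37253}{-33085} = \frac{37}{46} - - \frac{37253}{33085} = \frac{37}{46} + \frac{37253}{33085} = \frac{2937783}{1521910}$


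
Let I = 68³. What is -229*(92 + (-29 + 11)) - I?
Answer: -331378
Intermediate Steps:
I = 314432
-229*(92 + (-29 + 11)) - I = -229*(92 + (-29 + 11)) - 1*314432 = -229*(92 - 18) - 314432 = -229*74 - 314432 = -16946 - 314432 = -331378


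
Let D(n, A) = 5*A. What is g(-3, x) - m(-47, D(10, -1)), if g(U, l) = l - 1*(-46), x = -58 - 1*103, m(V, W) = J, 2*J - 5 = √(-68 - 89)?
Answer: -235/2 - I*√157/2 ≈ -117.5 - 6.265*I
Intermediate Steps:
J = 5/2 + I*√157/2 (J = 5/2 + √(-68 - 89)/2 = 5/2 + √(-157)/2 = 5/2 + (I*√157)/2 = 5/2 + I*√157/2 ≈ 2.5 + 6.265*I)
m(V, W) = 5/2 + I*√157/2
x = -161 (x = -58 - 103 = -161)
g(U, l) = 46 + l (g(U, l) = l + 46 = 46 + l)
g(-3, x) - m(-47, D(10, -1)) = (46 - 161) - (5/2 + I*√157/2) = -115 + (-5/2 - I*√157/2) = -235/2 - I*√157/2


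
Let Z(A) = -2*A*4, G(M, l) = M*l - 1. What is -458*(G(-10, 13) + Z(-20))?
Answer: -13282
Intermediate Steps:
G(M, l) = -1 + M*l
Z(A) = -8*A
-458*(G(-10, 13) + Z(-20)) = -458*((-1 - 10*13) - 8*(-20)) = -458*((-1 - 130) + 160) = -458*(-131 + 160) = -458*29 = -13282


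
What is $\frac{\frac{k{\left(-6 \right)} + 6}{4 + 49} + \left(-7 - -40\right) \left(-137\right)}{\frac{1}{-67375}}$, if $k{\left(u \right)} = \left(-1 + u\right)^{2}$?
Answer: $\frac{16140220250}{53} \approx 3.0453 \cdot 10^{8}$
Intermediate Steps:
$\frac{\frac{k{\left(-6 \right)} + 6}{4 + 49} + \left(-7 - -40\right) \left(-137\right)}{\frac{1}{-67375}} = \frac{\frac{\left(-1 - 6\right)^{2} + 6}{4 + 49} + \left(-7 - -40\right) \left(-137\right)}{\frac{1}{-67375}} = \frac{\frac{\left(-7\right)^{2} + 6}{53} + \left(-7 + 40\right) \left(-137\right)}{- \frac{1}{67375}} = \left(\left(49 + 6\right) \frac{1}{53} + 33 \left(-137\right)\right) \left(-67375\right) = \left(55 \cdot \frac{1}{53} - 4521\right) \left(-67375\right) = \left(\frac{55}{53} - 4521\right) \left(-67375\right) = \left(- \frac{239558}{53}\right) \left(-67375\right) = \frac{16140220250}{53}$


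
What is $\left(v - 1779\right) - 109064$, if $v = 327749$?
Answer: $216906$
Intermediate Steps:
$\left(v - 1779\right) - 109064 = \left(327749 - 1779\right) - 109064 = 325970 - 109064 = 216906$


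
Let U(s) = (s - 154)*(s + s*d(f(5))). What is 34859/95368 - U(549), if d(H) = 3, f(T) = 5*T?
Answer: -82724075701/95368 ≈ -8.6742e+5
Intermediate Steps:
U(s) = 4*s*(-154 + s) (U(s) = (s - 154)*(s + s*3) = (-154 + s)*(s + 3*s) = (-154 + s)*(4*s) = 4*s*(-154 + s))
34859/95368 - U(549) = 34859/95368 - 4*549*(-154 + 549) = 34859*(1/95368) - 4*549*395 = 34859/95368 - 1*867420 = 34859/95368 - 867420 = -82724075701/95368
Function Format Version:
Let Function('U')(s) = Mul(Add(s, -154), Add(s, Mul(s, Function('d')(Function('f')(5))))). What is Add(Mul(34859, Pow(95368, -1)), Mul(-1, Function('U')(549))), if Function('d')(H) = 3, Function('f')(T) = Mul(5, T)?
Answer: Rational(-82724075701, 95368) ≈ -8.6742e+5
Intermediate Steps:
Function('U')(s) = Mul(4, s, Add(-154, s)) (Function('U')(s) = Mul(Add(s, -154), Add(s, Mul(s, 3))) = Mul(Add(-154, s), Add(s, Mul(3, s))) = Mul(Add(-154, s), Mul(4, s)) = Mul(4, s, Add(-154, s)))
Add(Mul(34859, Pow(95368, -1)), Mul(-1, Function('U')(549))) = Add(Mul(34859, Pow(95368, -1)), Mul(-1, Mul(4, 549, Add(-154, 549)))) = Add(Mul(34859, Rational(1, 95368)), Mul(-1, Mul(4, 549, 395))) = Add(Rational(34859, 95368), Mul(-1, 867420)) = Add(Rational(34859, 95368), -867420) = Rational(-82724075701, 95368)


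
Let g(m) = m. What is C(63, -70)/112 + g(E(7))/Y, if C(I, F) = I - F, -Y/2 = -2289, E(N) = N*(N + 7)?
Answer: 6325/5232 ≈ 1.2089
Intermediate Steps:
E(N) = N*(7 + N)
Y = 4578 (Y = -2*(-2289) = 4578)
C(63, -70)/112 + g(E(7))/Y = (63 - 1*(-70))/112 + (7*(7 + 7))/4578 = (63 + 70)*(1/112) + (7*14)*(1/4578) = 133*(1/112) + 98*(1/4578) = 19/16 + 7/327 = 6325/5232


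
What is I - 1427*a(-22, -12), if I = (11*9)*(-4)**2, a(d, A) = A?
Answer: 18708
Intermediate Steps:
I = 1584 (I = 99*16 = 1584)
I - 1427*a(-22, -12) = 1584 - 1427*(-12) = 1584 + 17124 = 18708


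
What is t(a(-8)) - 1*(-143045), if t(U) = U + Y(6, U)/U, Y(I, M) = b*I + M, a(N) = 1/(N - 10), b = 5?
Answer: 2565107/18 ≈ 1.4251e+5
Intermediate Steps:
a(N) = 1/(-10 + N)
Y(I, M) = M + 5*I (Y(I, M) = 5*I + M = M + 5*I)
t(U) = U + (30 + U)/U (t(U) = U + (U + 5*6)/U = U + (U + 30)/U = U + (30 + U)/U)
t(a(-8)) - 1*(-143045) = (1 + 1/(-10 - 8) + 30/(1/(-10 - 8))) - 1*(-143045) = (1 + 1/(-18) + 30/(1/(-18))) + 143045 = (1 - 1/18 + 30/(-1/18)) + 143045 = (1 - 1/18 + 30*(-18)) + 143045 = (1 - 1/18 - 540) + 143045 = -9703/18 + 143045 = 2565107/18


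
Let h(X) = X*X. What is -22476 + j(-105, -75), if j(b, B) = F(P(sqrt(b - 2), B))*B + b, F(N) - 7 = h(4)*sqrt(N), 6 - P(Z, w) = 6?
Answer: -23106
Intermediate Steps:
h(X) = X**2
P(Z, w) = 0 (P(Z, w) = 6 - 1*6 = 6 - 6 = 0)
F(N) = 7 + 16*sqrt(N) (F(N) = 7 + 4**2*sqrt(N) = 7 + 16*sqrt(N))
j(b, B) = b + 7*B (j(b, B) = (7 + 16*sqrt(0))*B + b = (7 + 16*0)*B + b = (7 + 0)*B + b = 7*B + b = b + 7*B)
-22476 + j(-105, -75) = -22476 + (-105 + 7*(-75)) = -22476 + (-105 - 525) = -22476 - 630 = -23106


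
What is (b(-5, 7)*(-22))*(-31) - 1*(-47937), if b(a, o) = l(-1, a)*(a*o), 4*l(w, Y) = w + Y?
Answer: 83742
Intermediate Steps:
l(w, Y) = Y/4 + w/4 (l(w, Y) = (w + Y)/4 = (Y + w)/4 = Y/4 + w/4)
b(a, o) = a*o*(-¼ + a/4) (b(a, o) = (a/4 + (¼)*(-1))*(a*o) = (a/4 - ¼)*(a*o) = (-¼ + a/4)*(a*o) = a*o*(-¼ + a/4))
(b(-5, 7)*(-22))*(-31) - 1*(-47937) = (((¼)*(-5)*7*(-1 - 5))*(-22))*(-31) - 1*(-47937) = (((¼)*(-5)*7*(-6))*(-22))*(-31) + 47937 = ((105/2)*(-22))*(-31) + 47937 = -1155*(-31) + 47937 = 35805 + 47937 = 83742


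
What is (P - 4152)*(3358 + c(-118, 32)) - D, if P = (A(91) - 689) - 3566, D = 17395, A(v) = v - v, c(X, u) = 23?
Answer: -28441462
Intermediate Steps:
A(v) = 0
P = -4255 (P = (0 - 689) - 3566 = -689 - 3566 = -4255)
(P - 4152)*(3358 + c(-118, 32)) - D = (-4255 - 4152)*(3358 + 23) - 1*17395 = -8407*3381 - 17395 = -28424067 - 17395 = -28441462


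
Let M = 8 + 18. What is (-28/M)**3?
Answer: -2744/2197 ≈ -1.2490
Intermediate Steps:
M = 26
(-28/M)**3 = (-28/26)**3 = (-28*1/26)**3 = (-14/13)**3 = -2744/2197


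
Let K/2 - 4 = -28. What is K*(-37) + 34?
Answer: 1810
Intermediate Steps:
K = -48 (K = 8 + 2*(-28) = 8 - 56 = -48)
K*(-37) + 34 = -48*(-37) + 34 = 1776 + 34 = 1810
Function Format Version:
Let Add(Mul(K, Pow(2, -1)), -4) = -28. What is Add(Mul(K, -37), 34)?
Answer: 1810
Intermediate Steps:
K = -48 (K = Add(8, Mul(2, -28)) = Add(8, -56) = -48)
Add(Mul(K, -37), 34) = Add(Mul(-48, -37), 34) = Add(1776, 34) = 1810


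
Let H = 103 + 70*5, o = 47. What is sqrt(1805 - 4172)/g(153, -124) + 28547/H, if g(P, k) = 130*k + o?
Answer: 28547/453 - 3*I*sqrt(263)/16073 ≈ 63.018 - 0.0030269*I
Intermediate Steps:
H = 453 (H = 103 + 350 = 453)
g(P, k) = 47 + 130*k (g(P, k) = 130*k + 47 = 47 + 130*k)
sqrt(1805 - 4172)/g(153, -124) + 28547/H = sqrt(1805 - 4172)/(47 + 130*(-124)) + 28547/453 = sqrt(-2367)/(47 - 16120) + 28547*(1/453) = (3*I*sqrt(263))/(-16073) + 28547/453 = (3*I*sqrt(263))*(-1/16073) + 28547/453 = -3*I*sqrt(263)/16073 + 28547/453 = 28547/453 - 3*I*sqrt(263)/16073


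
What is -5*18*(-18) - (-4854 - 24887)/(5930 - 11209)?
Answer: 8522239/5279 ≈ 1614.4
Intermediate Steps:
-5*18*(-18) - (-4854 - 24887)/(5930 - 11209) = -90*(-18) - (-29741)/(-5279) = 1620 - (-29741)*(-1)/5279 = 1620 - 1*29741/5279 = 1620 - 29741/5279 = 8522239/5279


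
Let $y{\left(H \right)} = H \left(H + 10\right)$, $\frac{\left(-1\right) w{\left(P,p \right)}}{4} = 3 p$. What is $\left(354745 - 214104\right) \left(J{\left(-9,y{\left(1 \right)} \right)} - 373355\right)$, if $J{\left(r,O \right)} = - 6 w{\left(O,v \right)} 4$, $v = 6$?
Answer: $-52265992907$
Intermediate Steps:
$w{\left(P,p \right)} = - 12 p$ ($w{\left(P,p \right)} = - 4 \cdot 3 p = - 12 p$)
$y{\left(H \right)} = H \left(10 + H\right)$
$J{\left(r,O \right)} = 1728$ ($J{\left(r,O \right)} = - 6 \left(\left(-12\right) 6\right) 4 = \left(-6\right) \left(-72\right) 4 = 432 \cdot 4 = 1728$)
$\left(354745 - 214104\right) \left(J{\left(-9,y{\left(1 \right)} \right)} - 373355\right) = \left(354745 - 214104\right) \left(1728 - 373355\right) = 140641 \left(-371627\right) = -52265992907$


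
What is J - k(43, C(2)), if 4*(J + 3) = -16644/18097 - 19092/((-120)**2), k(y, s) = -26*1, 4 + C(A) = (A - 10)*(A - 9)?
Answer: 1949143673/86865600 ≈ 22.439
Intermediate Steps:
C(A) = -4 + (-10 + A)*(-9 + A) (C(A) = -4 + (A - 10)*(A - 9) = -4 + (-10 + A)*(-9 + A))
k(y, s) = -26
J = -309361927/86865600 (J = -3 + (-16644/18097 - 19092/((-120)**2))/4 = -3 + (-16644*1/18097 - 19092/14400)/4 = -3 + (-16644/18097 - 19092*1/14400)/4 = -3 + (-16644/18097 - 1591/1200)/4 = -3 + (1/4)*(-48765127/21716400) = -3 - 48765127/86865600 = -309361927/86865600 ≈ -3.5614)
J - k(43, C(2)) = -309361927/86865600 - 1*(-26) = -309361927/86865600 + 26 = 1949143673/86865600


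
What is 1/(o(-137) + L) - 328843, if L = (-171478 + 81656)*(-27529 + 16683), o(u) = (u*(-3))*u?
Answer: -320343429507514/974153105 ≈ -3.2884e+5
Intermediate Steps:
o(u) = -3*u² (o(u) = (-3*u)*u = -3*u²)
L = 974209412 (L = -89822*(-10846) = 974209412)
1/(o(-137) + L) - 328843 = 1/(-3*(-137)² + 974209412) - 328843 = 1/(-3*18769 + 974209412) - 328843 = 1/(-56307 + 974209412) - 328843 = 1/974153105 - 328843 = -320343429507514/974153105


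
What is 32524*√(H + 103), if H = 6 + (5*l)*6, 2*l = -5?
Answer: 32524*√34 ≈ 1.8965e+5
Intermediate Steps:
l = -5/2 (l = (½)*(-5) = -5/2 ≈ -2.5000)
H = -69 (H = 6 + (5*(-5/2))*6 = 6 - 25/2*6 = 6 - 75 = -69)
32524*√(H + 103) = 32524*√(-69 + 103) = 32524*√34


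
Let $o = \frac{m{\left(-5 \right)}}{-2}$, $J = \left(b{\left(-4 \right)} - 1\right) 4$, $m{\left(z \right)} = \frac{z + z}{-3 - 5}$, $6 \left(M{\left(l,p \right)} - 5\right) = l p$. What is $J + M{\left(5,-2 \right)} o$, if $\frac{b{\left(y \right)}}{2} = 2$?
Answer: $\frac{119}{12} \approx 9.9167$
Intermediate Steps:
$b{\left(y \right)} = 4$ ($b{\left(y \right)} = 2 \cdot 2 = 4$)
$M{\left(l,p \right)} = 5 + \frac{l p}{6}$
$m{\left(z \right)} = - \frac{z}{4}$ ($m{\left(z \right)} = \frac{2 z}{-8} = 2 z \left(- \frac{1}{8}\right) = - \frac{z}{4}$)
$J = 12$ ($J = \left(4 - 1\right) 4 = 3 \cdot 4 = 12$)
$o = - \frac{5}{8}$ ($o = \frac{\left(- \frac{1}{4}\right) \left(-5\right)}{-2} = \frac{5}{4} \left(- \frac{1}{2}\right) = - \frac{5}{8} \approx -0.625$)
$J + M{\left(5,-2 \right)} o = 12 + \left(5 + \frac{1}{6} \cdot 5 \left(-2\right)\right) \left(- \frac{5}{8}\right) = 12 + \left(5 - \frac{5}{3}\right) \left(- \frac{5}{8}\right) = 12 + \frac{10}{3} \left(- \frac{5}{8}\right) = 12 - \frac{25}{12} = \frac{119}{12}$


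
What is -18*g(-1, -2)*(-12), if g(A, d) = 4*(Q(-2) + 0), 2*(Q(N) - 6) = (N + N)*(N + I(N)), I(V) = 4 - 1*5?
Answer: 10368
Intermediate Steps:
I(V) = -1 (I(V) = 4 - 5 = -1)
Q(N) = 6 + N*(-1 + N) (Q(N) = 6 + ((N + N)*(N - 1))/2 = 6 + ((2*N)*(-1 + N))/2 = 6 + (2*N*(-1 + N))/2 = 6 + N*(-1 + N))
g(A, d) = 48 (g(A, d) = 4*((6 + (-2)² - 1*(-2)) + 0) = 4*((6 + 4 + 2) + 0) = 4*(12 + 0) = 4*12 = 48)
-18*g(-1, -2)*(-12) = -18*48*(-12) = -864*(-12) = 10368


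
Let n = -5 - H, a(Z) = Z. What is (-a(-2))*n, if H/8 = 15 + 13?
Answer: -458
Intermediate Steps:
H = 224 (H = 8*(15 + 13) = 8*28 = 224)
n = -229 (n = -5 - 1*224 = -5 - 224 = -229)
(-a(-2))*n = -1*(-2)*(-229) = 2*(-229) = -458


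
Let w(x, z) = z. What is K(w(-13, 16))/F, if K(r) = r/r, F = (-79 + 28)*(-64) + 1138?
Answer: 1/4402 ≈ 0.00022717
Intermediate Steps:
F = 4402 (F = -51*(-64) + 1138 = 3264 + 1138 = 4402)
K(r) = 1
K(w(-13, 16))/F = 1/4402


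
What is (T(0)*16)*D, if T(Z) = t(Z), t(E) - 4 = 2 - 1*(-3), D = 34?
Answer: 4896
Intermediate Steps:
t(E) = 9 (t(E) = 4 + (2 - 1*(-3)) = 4 + (2 + 3) = 4 + 5 = 9)
T(Z) = 9
(T(0)*16)*D = (9*16)*34 = 144*34 = 4896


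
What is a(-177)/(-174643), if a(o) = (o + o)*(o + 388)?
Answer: 74694/174643 ≈ 0.42770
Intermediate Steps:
a(o) = 2*o*(388 + o) (a(o) = (2*o)*(388 + o) = 2*o*(388 + o))
a(-177)/(-174643) = (2*(-177)*(388 - 177))/(-174643) = (2*(-177)*211)*(-1/174643) = -74694*(-1/174643) = 74694/174643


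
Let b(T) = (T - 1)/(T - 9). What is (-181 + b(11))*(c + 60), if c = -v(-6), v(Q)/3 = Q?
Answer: -13728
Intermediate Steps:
b(T) = (-1 + T)/(-9 + T)
v(Q) = 3*Q
c = 18 (c = -3*(-6) = -1*(-18) = 18)
(-181 + b(11))*(c + 60) = (-181 + (-1 + 11)/(-9 + 11))*(18 + 60) = (-181 + 10/2)*78 = (-181 + (½)*10)*78 = (-181 + 5)*78 = -176*78 = -13728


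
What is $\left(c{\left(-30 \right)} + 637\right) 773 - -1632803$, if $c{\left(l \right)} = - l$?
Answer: $2148394$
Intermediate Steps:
$\left(c{\left(-30 \right)} + 637\right) 773 - -1632803 = \left(\left(-1\right) \left(-30\right) + 637\right) 773 - -1632803 = \left(30 + 637\right) 773 + 1632803 = 667 \cdot 773 + 1632803 = 515591 + 1632803 = 2148394$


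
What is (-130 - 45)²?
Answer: 30625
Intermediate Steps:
(-130 - 45)² = (-175)² = 30625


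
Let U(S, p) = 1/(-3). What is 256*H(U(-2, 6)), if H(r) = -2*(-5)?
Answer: 2560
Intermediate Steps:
U(S, p) = -⅓
H(r) = 10
256*H(U(-2, 6)) = 256*10 = 2560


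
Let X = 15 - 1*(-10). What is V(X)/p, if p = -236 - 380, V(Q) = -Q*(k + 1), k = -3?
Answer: -25/308 ≈ -0.081169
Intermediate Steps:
X = 25 (X = 15 + 10 = 25)
V(Q) = 2*Q (V(Q) = -Q*(-3 + 1) = -Q*(-2) = -(-2)*Q = 2*Q)
p = -616
V(X)/p = (2*25)/(-616) = 50*(-1/616) = -25/308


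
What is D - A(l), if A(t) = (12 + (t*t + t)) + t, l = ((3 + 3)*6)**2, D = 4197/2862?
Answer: -1604836481/954 ≈ -1.6822e+6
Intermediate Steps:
D = 1399/954 (D = 4197*(1/2862) = 1399/954 ≈ 1.4665)
l = 1296 (l = (6*6)**2 = 36**2 = 1296)
A(t) = 12 + t**2 + 2*t (A(t) = (12 + (t**2 + t)) + t = (12 + (t + t**2)) + t = (12 + t + t**2) + t = 12 + t**2 + 2*t)
D - A(l) = 1399/954 - (12 + 1296**2 + 2*1296) = 1399/954 - (12 + 1679616 + 2592) = 1399/954 - 1*1682220 = 1399/954 - 1682220 = -1604836481/954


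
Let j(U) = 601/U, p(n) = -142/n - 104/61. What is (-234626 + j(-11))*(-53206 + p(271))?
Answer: 2270637841799984/181841 ≈ 1.2487e+10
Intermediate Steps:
p(n) = -104/61 - 142/n (p(n) = -142/n - 104*1/61 = -142/n - 104/61 = -104/61 - 142/n)
(-234626 + j(-11))*(-53206 + p(271)) = (-234626 + 601/(-11))*(-53206 + (-104/61 - 142/271)) = (-234626 + 601*(-1/11))*(-53206 + (-104/61 - 142*1/271)) = (-234626 - 601/11)*(-53206 + (-104/61 - 142/271)) = -2581487*(-53206 - 36846/16531)/11 = -2581487/11*(-879585232/16531) = 2270637841799984/181841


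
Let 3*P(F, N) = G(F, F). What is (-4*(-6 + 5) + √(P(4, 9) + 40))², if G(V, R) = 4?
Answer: 172/3 + 16*√93/3 ≈ 108.77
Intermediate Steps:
P(F, N) = 4/3 (P(F, N) = (⅓)*4 = 4/3)
(-4*(-6 + 5) + √(P(4, 9) + 40))² = (-4*(-6 + 5) + √(4/3 + 40))² = (-4*(-1) + √(124/3))² = (4 + 2*√93/3)²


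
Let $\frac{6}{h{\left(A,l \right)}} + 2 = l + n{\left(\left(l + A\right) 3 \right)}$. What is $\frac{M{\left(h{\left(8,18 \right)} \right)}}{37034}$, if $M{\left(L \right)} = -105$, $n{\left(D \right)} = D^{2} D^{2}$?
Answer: $- \frac{105}{37034} \approx -0.0028352$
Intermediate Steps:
$n{\left(D \right)} = D^{4}$
$h{\left(A,l \right)} = \frac{6}{-2 + l + \left(3 A + 3 l\right)^{4}}$ ($h{\left(A,l \right)} = \frac{6}{-2 + \left(l + \left(\left(l + A\right) 3\right)^{4}\right)} = \frac{6}{-2 + \left(l + \left(\left(A + l\right) 3\right)^{4}\right)} = \frac{6}{-2 + \left(l + \left(3 A + 3 l\right)^{4}\right)} = \frac{6}{-2 + l + \left(3 A + 3 l\right)^{4}}$)
$\frac{M{\left(h{\left(8,18 \right)} \right)}}{37034} = - \frac{105}{37034}$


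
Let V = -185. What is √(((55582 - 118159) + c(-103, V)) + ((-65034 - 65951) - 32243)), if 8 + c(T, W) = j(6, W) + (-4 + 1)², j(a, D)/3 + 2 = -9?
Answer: 3*I*√25093 ≈ 475.22*I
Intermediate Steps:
j(a, D) = -33 (j(a, D) = -6 + 3*(-9) = -6 - 27 = -33)
c(T, W) = -32 (c(T, W) = -8 + (-33 + (-4 + 1)²) = -8 + (-33 + (-3)²) = -8 + (-33 + 9) = -8 - 24 = -32)
√(((55582 - 118159) + c(-103, V)) + ((-65034 - 65951) - 32243)) = √(((55582 - 118159) - 32) + ((-65034 - 65951) - 32243)) = √((-62577 - 32) + (-130985 - 32243)) = √(-62609 - 163228) = √(-225837) = 3*I*√25093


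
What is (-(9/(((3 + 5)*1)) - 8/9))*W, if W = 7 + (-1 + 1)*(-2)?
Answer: -119/72 ≈ -1.6528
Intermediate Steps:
W = 7 (W = 7 + 0*(-2) = 7 + 0 = 7)
(-(9/(((3 + 5)*1)) - 8/9))*W = -(9/(((3 + 5)*1)) - 8/9)*7 = -(9/((8*1)) - 8*1/9)*7 = -(9/8 - 8/9)*7 = -1*17/72*7 = -17/72*7 = -119/72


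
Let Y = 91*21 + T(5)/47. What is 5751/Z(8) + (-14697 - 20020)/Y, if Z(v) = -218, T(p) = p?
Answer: -218069176/4895299 ≈ -44.547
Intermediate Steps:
Y = 89822/47 (Y = 91*21 + 5/47 = 1911 + 5*(1/47) = 1911 + 5/47 = 89822/47 ≈ 1911.1)
5751/Z(8) + (-14697 - 20020)/Y = 5751/(-218) + (-14697 - 20020)/(89822/47) = 5751*(-1/218) - 34717*47/89822 = -5751/218 - 1631699/89822 = -218069176/4895299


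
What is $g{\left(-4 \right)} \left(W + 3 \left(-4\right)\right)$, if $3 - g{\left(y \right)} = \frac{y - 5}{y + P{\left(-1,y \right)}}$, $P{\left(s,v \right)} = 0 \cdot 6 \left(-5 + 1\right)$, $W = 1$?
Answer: $- \frac{33}{4} \approx -8.25$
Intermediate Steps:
$P{\left(s,v \right)} = 0$ ($P{\left(s,v \right)} = 0 \left(-4\right) = 0$)
$g{\left(y \right)} = 3 - \frac{-5 + y}{y}$ ($g{\left(y \right)} = 3 - \frac{y - 5}{y + 0} = 3 - \frac{-5 + y}{y}$)
$g{\left(-4 \right)} \left(W + 3 \left(-4\right)\right) = \left(2 + \frac{5}{-4}\right) \left(1 + 3 \left(-4\right)\right) = \left(2 + 5 \left(- \frac{1}{4}\right)\right) \left(1 - 12\right) = \left(2 - \frac{5}{4}\right) \left(-11\right) = \frac{3}{4} \left(-11\right) = - \frac{33}{4}$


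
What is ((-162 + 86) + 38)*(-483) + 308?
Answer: 18662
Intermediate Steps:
((-162 + 86) + 38)*(-483) + 308 = (-76 + 38)*(-483) + 308 = -38*(-483) + 308 = 18354 + 308 = 18662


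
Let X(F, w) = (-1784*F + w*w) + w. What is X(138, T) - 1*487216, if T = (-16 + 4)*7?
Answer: -726436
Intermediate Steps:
T = -84 (T = -12*7 = -84)
X(F, w) = w + w**2 - 1784*F (X(F, w) = (-1784*F + w**2) + w = (w**2 - 1784*F) + w = w + w**2 - 1784*F)
X(138, T) - 1*487216 = (-84 + (-84)**2 - 1784*138) - 1*487216 = (-84 + 7056 - 246192) - 487216 = -239220 - 487216 = -726436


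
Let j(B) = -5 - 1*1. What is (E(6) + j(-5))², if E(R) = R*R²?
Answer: 44100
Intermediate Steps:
j(B) = -6 (j(B) = -5 - 1 = -6)
E(R) = R³
(E(6) + j(-5))² = (6³ - 6)² = (216 - 6)² = 210² = 44100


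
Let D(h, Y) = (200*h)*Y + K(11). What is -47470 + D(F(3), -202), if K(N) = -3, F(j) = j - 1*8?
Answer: 154527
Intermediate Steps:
F(j) = -8 + j (F(j) = j - 8 = -8 + j)
D(h, Y) = -3 + 200*Y*h (D(h, Y) = (200*h)*Y - 3 = 200*Y*h - 3 = -3 + 200*Y*h)
-47470 + D(F(3), -202) = -47470 + (-3 + 200*(-202)*(-8 + 3)) = -47470 + (-3 + 200*(-202)*(-5)) = -47470 + (-3 + 202000) = -47470 + 201997 = 154527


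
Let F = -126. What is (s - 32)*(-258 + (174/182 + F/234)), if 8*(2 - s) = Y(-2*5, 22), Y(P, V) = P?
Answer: 673900/91 ≈ 7405.5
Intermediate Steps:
s = 13/4 (s = 2 - (-1)*5/4 = 2 - 1/8*(-10) = 2 + 5/4 = 13/4 ≈ 3.2500)
(s - 32)*(-258 + (174/182 + F/234)) = (13/4 - 32)*(-258 + (174/182 - 126/234)) = -115*(-258 + (174*(1/182) - 126*1/234))/4 = -115*(-258 + (87/91 - 7/13))/4 = -115*(-258 + 38/91)/4 = -115/4*(-23440/91) = 673900/91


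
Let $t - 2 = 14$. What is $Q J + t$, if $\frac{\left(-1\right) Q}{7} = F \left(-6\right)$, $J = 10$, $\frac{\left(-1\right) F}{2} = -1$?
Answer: $856$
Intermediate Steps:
$F = 2$ ($F = \left(-2\right) \left(-1\right) = 2$)
$t = 16$ ($t = 2 + 14 = 16$)
$Q = 84$ ($Q = - 7 \cdot 2 \left(-6\right) = \left(-7\right) \left(-12\right) = 84$)
$Q J + t = 84 \cdot 10 + 16 = 840 + 16 = 856$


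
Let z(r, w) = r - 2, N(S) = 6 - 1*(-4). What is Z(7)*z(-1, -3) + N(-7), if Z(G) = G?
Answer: -11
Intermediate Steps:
N(S) = 10 (N(S) = 6 + 4 = 10)
z(r, w) = -2 + r
Z(7)*z(-1, -3) + N(-7) = 7*(-2 - 1) + 10 = 7*(-3) + 10 = -21 + 10 = -11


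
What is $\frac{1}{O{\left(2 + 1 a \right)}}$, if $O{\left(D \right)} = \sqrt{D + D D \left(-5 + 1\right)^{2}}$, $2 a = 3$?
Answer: $\frac{\sqrt{798}}{399} \approx 0.070799$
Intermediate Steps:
$a = \frac{3}{2}$ ($a = \frac{1}{2} \cdot 3 = \frac{3}{2} \approx 1.5$)
$O{\left(D \right)} = \sqrt{D + 16 D^{2}}$ ($O{\left(D \right)} = \sqrt{D + D^{2} \left(-4\right)^{2}} = \sqrt{D + D^{2} \cdot 16} = \sqrt{D + 16 D^{2}}$)
$\frac{1}{O{\left(2 + 1 a \right)}} = \frac{1}{\sqrt{\left(2 + 1 \cdot \frac{3}{2}\right) \left(1 + 16 \left(2 + 1 \cdot \frac{3}{2}\right)\right)}} = \frac{1}{\sqrt{\left(2 + \frac{3}{2}\right) \left(1 + 16 \left(2 + \frac{3}{2}\right)\right)}} = \frac{1}{\sqrt{\frac{7 \left(1 + 16 \cdot \frac{7}{2}\right)}{2}}} = \frac{1}{\sqrt{\frac{7 \left(1 + 56\right)}{2}}} = \frac{1}{\sqrt{\frac{7}{2} \cdot 57}} = \frac{1}{\sqrt{\frac{399}{2}}} = \frac{1}{\frac{1}{2} \sqrt{798}} = \frac{\sqrt{798}}{399}$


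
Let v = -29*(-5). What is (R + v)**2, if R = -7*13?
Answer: 2916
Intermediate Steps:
R = -91
v = 145
(R + v)**2 = (-91 + 145)**2 = 54**2 = 2916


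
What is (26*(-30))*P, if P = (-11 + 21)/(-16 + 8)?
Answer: 975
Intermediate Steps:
P = -5/4 (P = 10/(-8) = 10*(-⅛) = -5/4 ≈ -1.2500)
(26*(-30))*P = (26*(-30))*(-5/4) = -780*(-5/4) = 975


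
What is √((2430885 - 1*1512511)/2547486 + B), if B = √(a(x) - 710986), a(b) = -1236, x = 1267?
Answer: √(64987358549 + 180269025561*I*√712222)/424581 ≈ 20.546 + 20.537*I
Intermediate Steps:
B = I*√712222 (B = √(-1236 - 710986) = √(-712222) = I*√712222 ≈ 843.93*I)
√((2430885 - 1*1512511)/2547486 + B) = √((2430885 - 1*1512511)/2547486 + I*√712222) = √((2430885 - 1512511)*(1/2547486) + I*√712222) = √(918374*(1/2547486) + I*√712222) = √(459187/1273743 + I*√712222)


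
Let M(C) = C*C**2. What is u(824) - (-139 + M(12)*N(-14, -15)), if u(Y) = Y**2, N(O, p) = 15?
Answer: 653195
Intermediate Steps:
M(C) = C**3
u(824) - (-139 + M(12)*N(-14, -15)) = 824**2 - (-139 + 12**3*15) = 678976 - (-139 + 1728*15) = 678976 - (-139 + 25920) = 678976 - 1*25781 = 678976 - 25781 = 653195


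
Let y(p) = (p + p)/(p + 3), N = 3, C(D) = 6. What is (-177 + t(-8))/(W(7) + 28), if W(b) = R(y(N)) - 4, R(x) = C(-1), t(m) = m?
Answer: -37/6 ≈ -6.1667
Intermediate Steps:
y(p) = 2*p/(3 + p) (y(p) = (2*p)/(3 + p) = 2*p/(3 + p))
R(x) = 6
W(b) = 2 (W(b) = 6 - 4 = 2)
(-177 + t(-8))/(W(7) + 28) = (-177 - 8)/(2 + 28) = -185/30 = -185*1/30 = -37/6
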